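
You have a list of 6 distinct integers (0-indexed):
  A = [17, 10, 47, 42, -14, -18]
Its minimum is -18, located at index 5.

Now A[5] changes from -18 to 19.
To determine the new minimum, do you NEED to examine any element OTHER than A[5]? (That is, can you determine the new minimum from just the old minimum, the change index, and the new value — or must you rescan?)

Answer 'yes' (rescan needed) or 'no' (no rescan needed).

Old min = -18 at index 5
Change at index 5: -18 -> 19
Index 5 WAS the min and new value 19 > old min -18. Must rescan other elements to find the new min.
Needs rescan: yes

Answer: yes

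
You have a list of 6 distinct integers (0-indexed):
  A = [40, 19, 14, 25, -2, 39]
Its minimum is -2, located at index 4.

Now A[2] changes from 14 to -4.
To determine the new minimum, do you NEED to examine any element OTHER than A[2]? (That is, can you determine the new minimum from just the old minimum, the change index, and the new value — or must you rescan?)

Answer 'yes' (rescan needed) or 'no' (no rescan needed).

Answer: no

Derivation:
Old min = -2 at index 4
Change at index 2: 14 -> -4
Index 2 was NOT the min. New min = min(-2, -4). No rescan of other elements needed.
Needs rescan: no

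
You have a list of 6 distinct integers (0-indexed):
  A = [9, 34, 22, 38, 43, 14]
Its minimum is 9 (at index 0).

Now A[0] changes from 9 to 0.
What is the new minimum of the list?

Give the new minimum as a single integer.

Old min = 9 (at index 0)
Change: A[0] 9 -> 0
Changed element WAS the min. Need to check: is 0 still <= all others?
  Min of remaining elements: 14
  New min = min(0, 14) = 0

Answer: 0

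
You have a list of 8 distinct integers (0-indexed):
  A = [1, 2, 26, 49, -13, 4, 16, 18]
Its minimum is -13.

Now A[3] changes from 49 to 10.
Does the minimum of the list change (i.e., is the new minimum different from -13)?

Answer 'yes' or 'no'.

Answer: no

Derivation:
Old min = -13
Change: A[3] 49 -> 10
Changed element was NOT the min; min changes only if 10 < -13.
New min = -13; changed? no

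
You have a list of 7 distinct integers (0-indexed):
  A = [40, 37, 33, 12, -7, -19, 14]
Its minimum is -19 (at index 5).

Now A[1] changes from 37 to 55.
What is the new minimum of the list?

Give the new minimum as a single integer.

Old min = -19 (at index 5)
Change: A[1] 37 -> 55
Changed element was NOT the old min.
  New min = min(old_min, new_val) = min(-19, 55) = -19

Answer: -19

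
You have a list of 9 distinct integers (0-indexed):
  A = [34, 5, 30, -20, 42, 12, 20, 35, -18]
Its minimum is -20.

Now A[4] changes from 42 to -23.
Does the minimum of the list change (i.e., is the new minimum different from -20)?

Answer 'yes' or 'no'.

Old min = -20
Change: A[4] 42 -> -23
Changed element was NOT the min; min changes only if -23 < -20.
New min = -23; changed? yes

Answer: yes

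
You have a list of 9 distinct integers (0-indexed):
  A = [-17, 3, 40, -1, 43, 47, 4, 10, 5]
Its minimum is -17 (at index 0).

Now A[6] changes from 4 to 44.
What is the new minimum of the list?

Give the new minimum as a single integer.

Old min = -17 (at index 0)
Change: A[6] 4 -> 44
Changed element was NOT the old min.
  New min = min(old_min, new_val) = min(-17, 44) = -17

Answer: -17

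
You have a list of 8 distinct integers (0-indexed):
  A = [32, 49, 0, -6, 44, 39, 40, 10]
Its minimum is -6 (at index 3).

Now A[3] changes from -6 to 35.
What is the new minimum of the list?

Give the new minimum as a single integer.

Old min = -6 (at index 3)
Change: A[3] -6 -> 35
Changed element WAS the min. Need to check: is 35 still <= all others?
  Min of remaining elements: 0
  New min = min(35, 0) = 0

Answer: 0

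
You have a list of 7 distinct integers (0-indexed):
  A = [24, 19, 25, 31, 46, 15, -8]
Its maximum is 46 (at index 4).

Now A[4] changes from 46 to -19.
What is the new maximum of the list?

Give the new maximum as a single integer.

Answer: 31

Derivation:
Old max = 46 (at index 4)
Change: A[4] 46 -> -19
Changed element WAS the max -> may need rescan.
  Max of remaining elements: 31
  New max = max(-19, 31) = 31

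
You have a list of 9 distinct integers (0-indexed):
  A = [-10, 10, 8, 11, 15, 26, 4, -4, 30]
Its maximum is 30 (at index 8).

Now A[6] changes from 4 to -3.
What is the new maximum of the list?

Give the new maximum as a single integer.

Answer: 30

Derivation:
Old max = 30 (at index 8)
Change: A[6] 4 -> -3
Changed element was NOT the old max.
  New max = max(old_max, new_val) = max(30, -3) = 30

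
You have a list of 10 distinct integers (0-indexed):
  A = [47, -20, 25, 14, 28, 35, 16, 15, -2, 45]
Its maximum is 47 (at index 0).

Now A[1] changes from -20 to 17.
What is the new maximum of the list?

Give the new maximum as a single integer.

Answer: 47

Derivation:
Old max = 47 (at index 0)
Change: A[1] -20 -> 17
Changed element was NOT the old max.
  New max = max(old_max, new_val) = max(47, 17) = 47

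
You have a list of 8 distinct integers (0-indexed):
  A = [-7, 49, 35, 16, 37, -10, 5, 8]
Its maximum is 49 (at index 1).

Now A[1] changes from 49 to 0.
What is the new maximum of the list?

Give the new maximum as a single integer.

Answer: 37

Derivation:
Old max = 49 (at index 1)
Change: A[1] 49 -> 0
Changed element WAS the max -> may need rescan.
  Max of remaining elements: 37
  New max = max(0, 37) = 37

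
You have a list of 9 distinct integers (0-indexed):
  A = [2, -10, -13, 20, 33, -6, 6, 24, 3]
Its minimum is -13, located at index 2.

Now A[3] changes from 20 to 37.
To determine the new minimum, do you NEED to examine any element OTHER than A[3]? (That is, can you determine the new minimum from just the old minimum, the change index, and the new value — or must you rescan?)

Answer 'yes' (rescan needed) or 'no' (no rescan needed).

Answer: no

Derivation:
Old min = -13 at index 2
Change at index 3: 20 -> 37
Index 3 was NOT the min. New min = min(-13, 37). No rescan of other elements needed.
Needs rescan: no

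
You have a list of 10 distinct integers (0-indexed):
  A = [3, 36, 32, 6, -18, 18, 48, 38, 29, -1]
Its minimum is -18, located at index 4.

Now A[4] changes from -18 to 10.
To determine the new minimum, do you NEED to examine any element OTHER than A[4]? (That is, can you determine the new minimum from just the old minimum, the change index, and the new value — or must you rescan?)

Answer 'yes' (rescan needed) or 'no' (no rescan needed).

Answer: yes

Derivation:
Old min = -18 at index 4
Change at index 4: -18 -> 10
Index 4 WAS the min and new value 10 > old min -18. Must rescan other elements to find the new min.
Needs rescan: yes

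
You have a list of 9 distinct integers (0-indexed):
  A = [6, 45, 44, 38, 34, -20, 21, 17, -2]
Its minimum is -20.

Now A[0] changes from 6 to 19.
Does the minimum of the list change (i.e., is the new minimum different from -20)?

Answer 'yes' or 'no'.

Old min = -20
Change: A[0] 6 -> 19
Changed element was NOT the min; min changes only if 19 < -20.
New min = -20; changed? no

Answer: no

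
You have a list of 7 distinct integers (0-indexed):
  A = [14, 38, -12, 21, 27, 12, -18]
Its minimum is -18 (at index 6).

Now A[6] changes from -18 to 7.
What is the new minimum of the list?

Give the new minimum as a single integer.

Answer: -12

Derivation:
Old min = -18 (at index 6)
Change: A[6] -18 -> 7
Changed element WAS the min. Need to check: is 7 still <= all others?
  Min of remaining elements: -12
  New min = min(7, -12) = -12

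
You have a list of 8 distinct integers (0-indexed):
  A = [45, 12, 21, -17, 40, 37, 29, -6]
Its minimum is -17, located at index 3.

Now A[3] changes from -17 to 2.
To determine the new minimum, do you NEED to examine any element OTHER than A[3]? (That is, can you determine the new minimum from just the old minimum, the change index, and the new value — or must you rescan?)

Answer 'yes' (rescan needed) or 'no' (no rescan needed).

Answer: yes

Derivation:
Old min = -17 at index 3
Change at index 3: -17 -> 2
Index 3 WAS the min and new value 2 > old min -17. Must rescan other elements to find the new min.
Needs rescan: yes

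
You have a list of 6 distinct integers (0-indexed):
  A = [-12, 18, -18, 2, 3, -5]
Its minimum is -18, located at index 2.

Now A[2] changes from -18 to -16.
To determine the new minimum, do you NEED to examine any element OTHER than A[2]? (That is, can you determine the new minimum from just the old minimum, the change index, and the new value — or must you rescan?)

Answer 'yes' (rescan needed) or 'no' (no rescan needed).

Answer: yes

Derivation:
Old min = -18 at index 2
Change at index 2: -18 -> -16
Index 2 WAS the min and new value -16 > old min -18. Must rescan other elements to find the new min.
Needs rescan: yes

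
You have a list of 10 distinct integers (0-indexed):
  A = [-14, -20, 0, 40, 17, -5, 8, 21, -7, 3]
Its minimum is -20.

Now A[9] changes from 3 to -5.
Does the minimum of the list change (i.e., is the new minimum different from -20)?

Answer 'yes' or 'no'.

Old min = -20
Change: A[9] 3 -> -5
Changed element was NOT the min; min changes only if -5 < -20.
New min = -20; changed? no

Answer: no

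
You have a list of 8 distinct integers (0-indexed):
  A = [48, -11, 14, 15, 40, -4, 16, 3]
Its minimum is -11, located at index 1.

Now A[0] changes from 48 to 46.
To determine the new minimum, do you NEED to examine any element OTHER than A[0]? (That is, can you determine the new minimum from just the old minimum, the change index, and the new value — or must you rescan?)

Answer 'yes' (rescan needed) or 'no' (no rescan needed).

Old min = -11 at index 1
Change at index 0: 48 -> 46
Index 0 was NOT the min. New min = min(-11, 46). No rescan of other elements needed.
Needs rescan: no

Answer: no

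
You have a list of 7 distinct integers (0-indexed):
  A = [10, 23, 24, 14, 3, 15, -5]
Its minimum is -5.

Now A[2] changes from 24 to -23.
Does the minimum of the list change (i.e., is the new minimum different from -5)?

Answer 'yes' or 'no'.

Answer: yes

Derivation:
Old min = -5
Change: A[2] 24 -> -23
Changed element was NOT the min; min changes only if -23 < -5.
New min = -23; changed? yes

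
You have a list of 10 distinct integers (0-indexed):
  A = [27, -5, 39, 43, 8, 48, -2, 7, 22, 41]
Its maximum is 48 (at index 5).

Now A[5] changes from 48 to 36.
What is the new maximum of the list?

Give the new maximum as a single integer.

Old max = 48 (at index 5)
Change: A[5] 48 -> 36
Changed element WAS the max -> may need rescan.
  Max of remaining elements: 43
  New max = max(36, 43) = 43

Answer: 43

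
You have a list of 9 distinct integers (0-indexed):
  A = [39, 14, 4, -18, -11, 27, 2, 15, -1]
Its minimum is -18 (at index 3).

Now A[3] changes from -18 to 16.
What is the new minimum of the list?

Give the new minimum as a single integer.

Old min = -18 (at index 3)
Change: A[3] -18 -> 16
Changed element WAS the min. Need to check: is 16 still <= all others?
  Min of remaining elements: -11
  New min = min(16, -11) = -11

Answer: -11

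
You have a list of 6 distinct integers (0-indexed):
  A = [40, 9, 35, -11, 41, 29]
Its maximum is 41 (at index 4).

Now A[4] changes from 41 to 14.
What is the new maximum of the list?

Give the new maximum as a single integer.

Answer: 40

Derivation:
Old max = 41 (at index 4)
Change: A[4] 41 -> 14
Changed element WAS the max -> may need rescan.
  Max of remaining elements: 40
  New max = max(14, 40) = 40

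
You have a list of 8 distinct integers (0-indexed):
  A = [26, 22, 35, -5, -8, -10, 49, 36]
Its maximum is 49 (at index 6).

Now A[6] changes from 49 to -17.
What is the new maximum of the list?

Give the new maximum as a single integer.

Answer: 36

Derivation:
Old max = 49 (at index 6)
Change: A[6] 49 -> -17
Changed element WAS the max -> may need rescan.
  Max of remaining elements: 36
  New max = max(-17, 36) = 36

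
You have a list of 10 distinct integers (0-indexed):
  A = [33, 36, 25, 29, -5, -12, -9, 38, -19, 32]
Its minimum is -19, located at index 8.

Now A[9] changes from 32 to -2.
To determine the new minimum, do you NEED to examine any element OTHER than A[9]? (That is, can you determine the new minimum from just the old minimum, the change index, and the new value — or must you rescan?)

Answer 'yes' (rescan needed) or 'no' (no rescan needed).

Old min = -19 at index 8
Change at index 9: 32 -> -2
Index 9 was NOT the min. New min = min(-19, -2). No rescan of other elements needed.
Needs rescan: no

Answer: no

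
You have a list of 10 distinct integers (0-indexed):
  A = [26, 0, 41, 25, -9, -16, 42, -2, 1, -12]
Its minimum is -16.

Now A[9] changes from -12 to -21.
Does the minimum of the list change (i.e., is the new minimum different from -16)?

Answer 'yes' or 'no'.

Answer: yes

Derivation:
Old min = -16
Change: A[9] -12 -> -21
Changed element was NOT the min; min changes only if -21 < -16.
New min = -21; changed? yes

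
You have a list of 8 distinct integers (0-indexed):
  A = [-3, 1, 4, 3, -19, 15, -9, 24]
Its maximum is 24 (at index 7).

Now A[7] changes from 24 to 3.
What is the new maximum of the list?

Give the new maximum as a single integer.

Answer: 15

Derivation:
Old max = 24 (at index 7)
Change: A[7] 24 -> 3
Changed element WAS the max -> may need rescan.
  Max of remaining elements: 15
  New max = max(3, 15) = 15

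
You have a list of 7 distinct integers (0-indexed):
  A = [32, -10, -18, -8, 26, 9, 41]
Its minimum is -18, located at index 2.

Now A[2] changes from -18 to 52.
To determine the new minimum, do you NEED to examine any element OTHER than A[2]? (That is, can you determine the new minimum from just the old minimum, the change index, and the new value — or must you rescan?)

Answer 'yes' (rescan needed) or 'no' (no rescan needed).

Answer: yes

Derivation:
Old min = -18 at index 2
Change at index 2: -18 -> 52
Index 2 WAS the min and new value 52 > old min -18. Must rescan other elements to find the new min.
Needs rescan: yes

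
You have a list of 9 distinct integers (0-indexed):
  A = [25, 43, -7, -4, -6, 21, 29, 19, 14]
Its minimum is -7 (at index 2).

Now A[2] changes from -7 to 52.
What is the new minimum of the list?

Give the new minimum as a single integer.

Old min = -7 (at index 2)
Change: A[2] -7 -> 52
Changed element WAS the min. Need to check: is 52 still <= all others?
  Min of remaining elements: -6
  New min = min(52, -6) = -6

Answer: -6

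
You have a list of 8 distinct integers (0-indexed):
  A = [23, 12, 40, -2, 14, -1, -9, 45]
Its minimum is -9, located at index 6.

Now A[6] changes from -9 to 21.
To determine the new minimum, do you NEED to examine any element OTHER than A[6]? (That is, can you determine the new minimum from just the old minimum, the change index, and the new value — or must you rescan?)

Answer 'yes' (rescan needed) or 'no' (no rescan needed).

Old min = -9 at index 6
Change at index 6: -9 -> 21
Index 6 WAS the min and new value 21 > old min -9. Must rescan other elements to find the new min.
Needs rescan: yes

Answer: yes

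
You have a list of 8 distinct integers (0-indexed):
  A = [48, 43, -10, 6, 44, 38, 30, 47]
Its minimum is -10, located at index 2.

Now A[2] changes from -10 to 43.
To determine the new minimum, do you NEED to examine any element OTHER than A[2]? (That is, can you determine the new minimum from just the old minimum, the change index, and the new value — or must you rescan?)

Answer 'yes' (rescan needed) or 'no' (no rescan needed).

Old min = -10 at index 2
Change at index 2: -10 -> 43
Index 2 WAS the min and new value 43 > old min -10. Must rescan other elements to find the new min.
Needs rescan: yes

Answer: yes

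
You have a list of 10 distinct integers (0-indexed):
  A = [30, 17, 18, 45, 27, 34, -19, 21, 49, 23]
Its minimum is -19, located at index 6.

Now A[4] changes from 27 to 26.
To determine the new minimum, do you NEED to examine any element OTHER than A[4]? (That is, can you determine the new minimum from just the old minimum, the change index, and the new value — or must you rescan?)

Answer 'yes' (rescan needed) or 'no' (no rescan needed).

Answer: no

Derivation:
Old min = -19 at index 6
Change at index 4: 27 -> 26
Index 4 was NOT the min. New min = min(-19, 26). No rescan of other elements needed.
Needs rescan: no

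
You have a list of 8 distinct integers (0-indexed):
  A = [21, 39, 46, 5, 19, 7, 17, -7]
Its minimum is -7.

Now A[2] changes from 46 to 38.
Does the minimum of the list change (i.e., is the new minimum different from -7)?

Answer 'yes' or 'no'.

Old min = -7
Change: A[2] 46 -> 38
Changed element was NOT the min; min changes only if 38 < -7.
New min = -7; changed? no

Answer: no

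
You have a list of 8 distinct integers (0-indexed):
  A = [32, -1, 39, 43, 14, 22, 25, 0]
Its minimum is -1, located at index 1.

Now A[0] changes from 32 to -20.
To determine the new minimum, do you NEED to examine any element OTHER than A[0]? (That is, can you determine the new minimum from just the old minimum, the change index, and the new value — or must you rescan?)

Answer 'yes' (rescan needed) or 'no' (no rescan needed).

Old min = -1 at index 1
Change at index 0: 32 -> -20
Index 0 was NOT the min. New min = min(-1, -20). No rescan of other elements needed.
Needs rescan: no

Answer: no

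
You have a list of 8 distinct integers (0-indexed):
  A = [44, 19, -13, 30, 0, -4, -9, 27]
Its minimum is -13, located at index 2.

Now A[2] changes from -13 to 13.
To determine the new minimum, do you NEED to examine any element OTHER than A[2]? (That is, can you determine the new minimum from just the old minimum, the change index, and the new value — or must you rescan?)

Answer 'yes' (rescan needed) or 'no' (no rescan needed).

Old min = -13 at index 2
Change at index 2: -13 -> 13
Index 2 WAS the min and new value 13 > old min -13. Must rescan other elements to find the new min.
Needs rescan: yes

Answer: yes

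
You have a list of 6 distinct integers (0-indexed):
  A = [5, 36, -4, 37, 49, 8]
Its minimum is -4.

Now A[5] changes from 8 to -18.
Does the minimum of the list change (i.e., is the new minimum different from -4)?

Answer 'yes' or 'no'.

Old min = -4
Change: A[5] 8 -> -18
Changed element was NOT the min; min changes only if -18 < -4.
New min = -18; changed? yes

Answer: yes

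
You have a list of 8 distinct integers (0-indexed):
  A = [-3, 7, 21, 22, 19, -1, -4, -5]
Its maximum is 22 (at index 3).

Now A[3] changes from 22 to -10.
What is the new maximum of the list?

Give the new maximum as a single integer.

Answer: 21

Derivation:
Old max = 22 (at index 3)
Change: A[3] 22 -> -10
Changed element WAS the max -> may need rescan.
  Max of remaining elements: 21
  New max = max(-10, 21) = 21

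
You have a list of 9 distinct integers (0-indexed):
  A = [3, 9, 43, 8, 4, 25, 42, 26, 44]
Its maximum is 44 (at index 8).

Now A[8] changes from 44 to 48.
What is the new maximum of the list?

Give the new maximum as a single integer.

Old max = 44 (at index 8)
Change: A[8] 44 -> 48
Changed element WAS the max -> may need rescan.
  Max of remaining elements: 43
  New max = max(48, 43) = 48

Answer: 48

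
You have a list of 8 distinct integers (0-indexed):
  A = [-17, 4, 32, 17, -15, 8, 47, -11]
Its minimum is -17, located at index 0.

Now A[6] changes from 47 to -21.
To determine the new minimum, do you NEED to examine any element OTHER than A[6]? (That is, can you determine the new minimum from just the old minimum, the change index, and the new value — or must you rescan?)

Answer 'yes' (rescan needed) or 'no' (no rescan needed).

Old min = -17 at index 0
Change at index 6: 47 -> -21
Index 6 was NOT the min. New min = min(-17, -21). No rescan of other elements needed.
Needs rescan: no

Answer: no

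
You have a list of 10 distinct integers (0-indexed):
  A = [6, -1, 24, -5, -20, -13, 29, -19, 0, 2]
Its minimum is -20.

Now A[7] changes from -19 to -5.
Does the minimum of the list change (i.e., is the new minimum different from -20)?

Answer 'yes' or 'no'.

Old min = -20
Change: A[7] -19 -> -5
Changed element was NOT the min; min changes only if -5 < -20.
New min = -20; changed? no

Answer: no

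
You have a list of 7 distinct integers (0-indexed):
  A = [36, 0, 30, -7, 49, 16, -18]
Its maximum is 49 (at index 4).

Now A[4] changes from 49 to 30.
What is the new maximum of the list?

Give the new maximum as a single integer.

Old max = 49 (at index 4)
Change: A[4] 49 -> 30
Changed element WAS the max -> may need rescan.
  Max of remaining elements: 36
  New max = max(30, 36) = 36

Answer: 36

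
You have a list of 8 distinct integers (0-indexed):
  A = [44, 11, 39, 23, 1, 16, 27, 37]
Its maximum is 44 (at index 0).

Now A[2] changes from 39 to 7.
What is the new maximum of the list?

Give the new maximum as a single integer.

Old max = 44 (at index 0)
Change: A[2] 39 -> 7
Changed element was NOT the old max.
  New max = max(old_max, new_val) = max(44, 7) = 44

Answer: 44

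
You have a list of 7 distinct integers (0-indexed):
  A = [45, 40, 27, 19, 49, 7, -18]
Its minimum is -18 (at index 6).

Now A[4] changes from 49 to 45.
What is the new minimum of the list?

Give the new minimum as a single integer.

Old min = -18 (at index 6)
Change: A[4] 49 -> 45
Changed element was NOT the old min.
  New min = min(old_min, new_val) = min(-18, 45) = -18

Answer: -18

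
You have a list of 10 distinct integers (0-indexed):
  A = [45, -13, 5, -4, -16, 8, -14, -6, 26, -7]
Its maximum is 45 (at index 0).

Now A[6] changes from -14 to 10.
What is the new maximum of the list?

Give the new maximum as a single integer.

Answer: 45

Derivation:
Old max = 45 (at index 0)
Change: A[6] -14 -> 10
Changed element was NOT the old max.
  New max = max(old_max, new_val) = max(45, 10) = 45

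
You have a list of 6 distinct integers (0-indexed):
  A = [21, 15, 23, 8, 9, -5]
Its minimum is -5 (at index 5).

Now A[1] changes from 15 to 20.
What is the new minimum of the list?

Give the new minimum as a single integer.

Old min = -5 (at index 5)
Change: A[1] 15 -> 20
Changed element was NOT the old min.
  New min = min(old_min, new_val) = min(-5, 20) = -5

Answer: -5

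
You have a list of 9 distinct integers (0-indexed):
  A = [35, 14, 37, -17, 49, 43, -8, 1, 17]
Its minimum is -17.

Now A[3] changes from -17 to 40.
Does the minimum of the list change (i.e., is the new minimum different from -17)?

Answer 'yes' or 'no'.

Answer: yes

Derivation:
Old min = -17
Change: A[3] -17 -> 40
Changed element was the min; new min must be rechecked.
New min = -8; changed? yes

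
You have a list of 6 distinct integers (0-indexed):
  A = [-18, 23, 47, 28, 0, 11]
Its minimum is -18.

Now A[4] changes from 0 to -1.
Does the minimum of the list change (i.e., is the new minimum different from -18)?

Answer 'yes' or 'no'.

Answer: no

Derivation:
Old min = -18
Change: A[4] 0 -> -1
Changed element was NOT the min; min changes only if -1 < -18.
New min = -18; changed? no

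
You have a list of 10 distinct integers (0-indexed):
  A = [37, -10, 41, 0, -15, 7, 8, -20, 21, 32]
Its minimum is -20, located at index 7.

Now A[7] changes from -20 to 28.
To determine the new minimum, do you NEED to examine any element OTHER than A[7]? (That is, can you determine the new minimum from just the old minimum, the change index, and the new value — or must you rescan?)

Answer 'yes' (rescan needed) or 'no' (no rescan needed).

Answer: yes

Derivation:
Old min = -20 at index 7
Change at index 7: -20 -> 28
Index 7 WAS the min and new value 28 > old min -20. Must rescan other elements to find the new min.
Needs rescan: yes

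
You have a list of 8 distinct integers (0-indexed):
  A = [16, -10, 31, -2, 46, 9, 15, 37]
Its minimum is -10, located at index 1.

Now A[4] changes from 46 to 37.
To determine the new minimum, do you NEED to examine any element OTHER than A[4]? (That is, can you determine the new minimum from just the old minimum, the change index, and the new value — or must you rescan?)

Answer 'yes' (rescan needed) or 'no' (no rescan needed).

Old min = -10 at index 1
Change at index 4: 46 -> 37
Index 4 was NOT the min. New min = min(-10, 37). No rescan of other elements needed.
Needs rescan: no

Answer: no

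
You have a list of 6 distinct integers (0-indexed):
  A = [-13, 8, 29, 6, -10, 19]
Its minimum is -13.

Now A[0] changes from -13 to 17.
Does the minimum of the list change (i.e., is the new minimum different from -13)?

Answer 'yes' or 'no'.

Old min = -13
Change: A[0] -13 -> 17
Changed element was the min; new min must be rechecked.
New min = -10; changed? yes

Answer: yes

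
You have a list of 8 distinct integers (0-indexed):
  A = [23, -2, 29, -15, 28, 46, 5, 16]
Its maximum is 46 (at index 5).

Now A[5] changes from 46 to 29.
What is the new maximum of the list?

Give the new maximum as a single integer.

Answer: 29

Derivation:
Old max = 46 (at index 5)
Change: A[5] 46 -> 29
Changed element WAS the max -> may need rescan.
  Max of remaining elements: 29
  New max = max(29, 29) = 29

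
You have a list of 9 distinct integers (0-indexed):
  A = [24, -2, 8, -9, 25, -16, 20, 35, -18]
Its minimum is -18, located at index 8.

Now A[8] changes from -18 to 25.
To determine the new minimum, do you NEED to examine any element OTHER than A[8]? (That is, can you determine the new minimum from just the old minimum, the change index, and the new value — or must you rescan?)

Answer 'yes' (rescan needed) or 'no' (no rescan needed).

Answer: yes

Derivation:
Old min = -18 at index 8
Change at index 8: -18 -> 25
Index 8 WAS the min and new value 25 > old min -18. Must rescan other elements to find the new min.
Needs rescan: yes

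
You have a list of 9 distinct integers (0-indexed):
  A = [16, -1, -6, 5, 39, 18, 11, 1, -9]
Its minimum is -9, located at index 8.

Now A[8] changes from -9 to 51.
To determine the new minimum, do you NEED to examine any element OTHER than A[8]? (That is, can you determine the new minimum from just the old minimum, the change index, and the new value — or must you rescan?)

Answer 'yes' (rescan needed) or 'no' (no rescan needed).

Old min = -9 at index 8
Change at index 8: -9 -> 51
Index 8 WAS the min and new value 51 > old min -9. Must rescan other elements to find the new min.
Needs rescan: yes

Answer: yes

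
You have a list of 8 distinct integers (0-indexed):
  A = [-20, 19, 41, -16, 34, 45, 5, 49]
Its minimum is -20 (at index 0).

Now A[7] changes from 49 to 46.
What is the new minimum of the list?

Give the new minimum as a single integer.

Answer: -20

Derivation:
Old min = -20 (at index 0)
Change: A[7] 49 -> 46
Changed element was NOT the old min.
  New min = min(old_min, new_val) = min(-20, 46) = -20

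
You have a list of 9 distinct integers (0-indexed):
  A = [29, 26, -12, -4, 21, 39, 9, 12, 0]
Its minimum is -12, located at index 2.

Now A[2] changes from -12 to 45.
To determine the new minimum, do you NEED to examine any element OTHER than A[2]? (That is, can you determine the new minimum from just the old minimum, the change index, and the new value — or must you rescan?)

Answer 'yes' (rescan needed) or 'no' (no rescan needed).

Answer: yes

Derivation:
Old min = -12 at index 2
Change at index 2: -12 -> 45
Index 2 WAS the min and new value 45 > old min -12. Must rescan other elements to find the new min.
Needs rescan: yes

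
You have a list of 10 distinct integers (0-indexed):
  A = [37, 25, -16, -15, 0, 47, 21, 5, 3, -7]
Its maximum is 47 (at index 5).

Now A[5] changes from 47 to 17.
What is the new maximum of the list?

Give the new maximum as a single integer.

Old max = 47 (at index 5)
Change: A[5] 47 -> 17
Changed element WAS the max -> may need rescan.
  Max of remaining elements: 37
  New max = max(17, 37) = 37

Answer: 37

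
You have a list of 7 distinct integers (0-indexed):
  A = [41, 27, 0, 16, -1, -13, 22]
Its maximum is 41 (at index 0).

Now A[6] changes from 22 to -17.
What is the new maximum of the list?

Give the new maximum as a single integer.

Old max = 41 (at index 0)
Change: A[6] 22 -> -17
Changed element was NOT the old max.
  New max = max(old_max, new_val) = max(41, -17) = 41

Answer: 41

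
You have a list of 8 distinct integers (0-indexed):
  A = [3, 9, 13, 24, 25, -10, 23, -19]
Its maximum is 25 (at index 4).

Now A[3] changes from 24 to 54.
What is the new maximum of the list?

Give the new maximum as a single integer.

Old max = 25 (at index 4)
Change: A[3] 24 -> 54
Changed element was NOT the old max.
  New max = max(old_max, new_val) = max(25, 54) = 54

Answer: 54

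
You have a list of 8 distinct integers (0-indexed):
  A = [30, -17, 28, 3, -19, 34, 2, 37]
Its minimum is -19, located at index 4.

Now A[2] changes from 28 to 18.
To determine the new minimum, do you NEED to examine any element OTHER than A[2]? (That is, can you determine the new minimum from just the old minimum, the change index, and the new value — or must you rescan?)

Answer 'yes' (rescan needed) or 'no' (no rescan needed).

Answer: no

Derivation:
Old min = -19 at index 4
Change at index 2: 28 -> 18
Index 2 was NOT the min. New min = min(-19, 18). No rescan of other elements needed.
Needs rescan: no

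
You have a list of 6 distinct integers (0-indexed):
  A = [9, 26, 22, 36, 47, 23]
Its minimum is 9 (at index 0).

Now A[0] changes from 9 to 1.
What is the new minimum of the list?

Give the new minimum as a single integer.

Answer: 1

Derivation:
Old min = 9 (at index 0)
Change: A[0] 9 -> 1
Changed element WAS the min. Need to check: is 1 still <= all others?
  Min of remaining elements: 22
  New min = min(1, 22) = 1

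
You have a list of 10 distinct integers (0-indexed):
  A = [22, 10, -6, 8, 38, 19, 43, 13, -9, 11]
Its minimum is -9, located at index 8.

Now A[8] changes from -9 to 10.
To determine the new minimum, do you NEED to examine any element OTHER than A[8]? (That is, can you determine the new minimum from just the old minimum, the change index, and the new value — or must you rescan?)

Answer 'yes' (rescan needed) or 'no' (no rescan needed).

Answer: yes

Derivation:
Old min = -9 at index 8
Change at index 8: -9 -> 10
Index 8 WAS the min and new value 10 > old min -9. Must rescan other elements to find the new min.
Needs rescan: yes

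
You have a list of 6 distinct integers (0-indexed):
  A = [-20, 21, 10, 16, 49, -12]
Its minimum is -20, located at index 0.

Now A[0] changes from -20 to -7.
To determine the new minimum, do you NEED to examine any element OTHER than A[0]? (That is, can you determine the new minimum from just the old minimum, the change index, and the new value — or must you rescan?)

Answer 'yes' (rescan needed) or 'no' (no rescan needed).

Answer: yes

Derivation:
Old min = -20 at index 0
Change at index 0: -20 -> -7
Index 0 WAS the min and new value -7 > old min -20. Must rescan other elements to find the new min.
Needs rescan: yes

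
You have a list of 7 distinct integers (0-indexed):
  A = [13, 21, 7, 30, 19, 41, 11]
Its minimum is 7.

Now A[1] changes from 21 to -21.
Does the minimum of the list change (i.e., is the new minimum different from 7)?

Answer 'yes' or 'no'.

Answer: yes

Derivation:
Old min = 7
Change: A[1] 21 -> -21
Changed element was NOT the min; min changes only if -21 < 7.
New min = -21; changed? yes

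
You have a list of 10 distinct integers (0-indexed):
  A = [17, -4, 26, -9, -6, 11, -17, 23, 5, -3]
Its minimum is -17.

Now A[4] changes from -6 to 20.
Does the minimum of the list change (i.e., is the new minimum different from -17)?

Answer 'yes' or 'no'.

Answer: no

Derivation:
Old min = -17
Change: A[4] -6 -> 20
Changed element was NOT the min; min changes only if 20 < -17.
New min = -17; changed? no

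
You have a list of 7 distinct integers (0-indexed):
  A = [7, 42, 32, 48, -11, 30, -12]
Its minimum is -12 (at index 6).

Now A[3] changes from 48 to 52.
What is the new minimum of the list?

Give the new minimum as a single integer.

Answer: -12

Derivation:
Old min = -12 (at index 6)
Change: A[3] 48 -> 52
Changed element was NOT the old min.
  New min = min(old_min, new_val) = min(-12, 52) = -12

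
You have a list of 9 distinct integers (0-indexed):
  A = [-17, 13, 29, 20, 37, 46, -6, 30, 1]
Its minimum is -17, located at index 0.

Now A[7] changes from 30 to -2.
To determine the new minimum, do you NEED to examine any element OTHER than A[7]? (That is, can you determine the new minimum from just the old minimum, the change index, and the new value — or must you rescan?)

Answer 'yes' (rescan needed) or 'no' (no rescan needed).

Old min = -17 at index 0
Change at index 7: 30 -> -2
Index 7 was NOT the min. New min = min(-17, -2). No rescan of other elements needed.
Needs rescan: no

Answer: no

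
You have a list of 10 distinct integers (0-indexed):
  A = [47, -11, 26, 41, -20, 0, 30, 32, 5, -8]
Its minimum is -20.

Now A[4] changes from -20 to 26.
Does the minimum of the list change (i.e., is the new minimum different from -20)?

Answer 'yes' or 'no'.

Answer: yes

Derivation:
Old min = -20
Change: A[4] -20 -> 26
Changed element was the min; new min must be rechecked.
New min = -11; changed? yes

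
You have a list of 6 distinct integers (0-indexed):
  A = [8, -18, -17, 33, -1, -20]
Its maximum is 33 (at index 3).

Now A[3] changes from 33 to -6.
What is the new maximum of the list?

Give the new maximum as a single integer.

Old max = 33 (at index 3)
Change: A[3] 33 -> -6
Changed element WAS the max -> may need rescan.
  Max of remaining elements: 8
  New max = max(-6, 8) = 8

Answer: 8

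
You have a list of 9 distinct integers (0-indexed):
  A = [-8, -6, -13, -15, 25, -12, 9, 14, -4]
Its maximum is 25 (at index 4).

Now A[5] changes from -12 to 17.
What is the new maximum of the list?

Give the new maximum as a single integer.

Old max = 25 (at index 4)
Change: A[5] -12 -> 17
Changed element was NOT the old max.
  New max = max(old_max, new_val) = max(25, 17) = 25

Answer: 25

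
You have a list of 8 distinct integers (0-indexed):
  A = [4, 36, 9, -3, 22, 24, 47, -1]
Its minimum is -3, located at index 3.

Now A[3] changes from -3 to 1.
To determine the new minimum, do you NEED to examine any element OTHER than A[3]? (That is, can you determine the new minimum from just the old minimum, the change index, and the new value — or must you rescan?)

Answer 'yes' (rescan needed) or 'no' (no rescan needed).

Old min = -3 at index 3
Change at index 3: -3 -> 1
Index 3 WAS the min and new value 1 > old min -3. Must rescan other elements to find the new min.
Needs rescan: yes

Answer: yes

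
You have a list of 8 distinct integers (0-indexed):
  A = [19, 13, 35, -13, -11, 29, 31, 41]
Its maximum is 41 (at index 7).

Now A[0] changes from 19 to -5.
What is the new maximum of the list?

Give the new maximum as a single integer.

Old max = 41 (at index 7)
Change: A[0] 19 -> -5
Changed element was NOT the old max.
  New max = max(old_max, new_val) = max(41, -5) = 41

Answer: 41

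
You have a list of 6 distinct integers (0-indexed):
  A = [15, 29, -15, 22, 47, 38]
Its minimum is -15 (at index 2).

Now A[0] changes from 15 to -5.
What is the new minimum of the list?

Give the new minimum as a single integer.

Old min = -15 (at index 2)
Change: A[0] 15 -> -5
Changed element was NOT the old min.
  New min = min(old_min, new_val) = min(-15, -5) = -15

Answer: -15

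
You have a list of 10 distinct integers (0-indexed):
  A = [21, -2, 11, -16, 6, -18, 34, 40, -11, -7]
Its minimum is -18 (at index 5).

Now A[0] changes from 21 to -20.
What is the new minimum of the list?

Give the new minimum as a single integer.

Answer: -20

Derivation:
Old min = -18 (at index 5)
Change: A[0] 21 -> -20
Changed element was NOT the old min.
  New min = min(old_min, new_val) = min(-18, -20) = -20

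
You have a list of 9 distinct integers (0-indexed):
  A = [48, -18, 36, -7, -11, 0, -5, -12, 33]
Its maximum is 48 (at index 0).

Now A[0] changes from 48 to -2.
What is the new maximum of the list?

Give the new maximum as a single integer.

Old max = 48 (at index 0)
Change: A[0] 48 -> -2
Changed element WAS the max -> may need rescan.
  Max of remaining elements: 36
  New max = max(-2, 36) = 36

Answer: 36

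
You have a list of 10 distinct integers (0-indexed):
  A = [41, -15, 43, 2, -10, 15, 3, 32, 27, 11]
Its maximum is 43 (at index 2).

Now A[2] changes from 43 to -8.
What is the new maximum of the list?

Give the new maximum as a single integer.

Old max = 43 (at index 2)
Change: A[2] 43 -> -8
Changed element WAS the max -> may need rescan.
  Max of remaining elements: 41
  New max = max(-8, 41) = 41

Answer: 41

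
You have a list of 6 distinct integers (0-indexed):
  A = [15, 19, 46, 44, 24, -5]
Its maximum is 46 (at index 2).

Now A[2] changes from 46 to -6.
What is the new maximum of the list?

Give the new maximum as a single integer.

Old max = 46 (at index 2)
Change: A[2] 46 -> -6
Changed element WAS the max -> may need rescan.
  Max of remaining elements: 44
  New max = max(-6, 44) = 44

Answer: 44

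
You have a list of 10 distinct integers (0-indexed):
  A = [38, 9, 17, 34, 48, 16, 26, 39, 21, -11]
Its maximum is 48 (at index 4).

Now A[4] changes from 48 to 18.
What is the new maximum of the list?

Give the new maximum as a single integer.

Answer: 39

Derivation:
Old max = 48 (at index 4)
Change: A[4] 48 -> 18
Changed element WAS the max -> may need rescan.
  Max of remaining elements: 39
  New max = max(18, 39) = 39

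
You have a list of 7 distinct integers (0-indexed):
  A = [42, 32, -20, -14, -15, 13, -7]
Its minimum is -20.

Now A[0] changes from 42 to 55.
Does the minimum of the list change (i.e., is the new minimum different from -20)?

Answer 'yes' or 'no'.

Old min = -20
Change: A[0] 42 -> 55
Changed element was NOT the min; min changes only if 55 < -20.
New min = -20; changed? no

Answer: no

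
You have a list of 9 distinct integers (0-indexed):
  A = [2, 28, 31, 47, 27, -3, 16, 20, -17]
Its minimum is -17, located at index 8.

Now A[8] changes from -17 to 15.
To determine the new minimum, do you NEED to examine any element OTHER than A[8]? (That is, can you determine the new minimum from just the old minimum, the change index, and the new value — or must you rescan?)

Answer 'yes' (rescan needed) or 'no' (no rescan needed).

Old min = -17 at index 8
Change at index 8: -17 -> 15
Index 8 WAS the min and new value 15 > old min -17. Must rescan other elements to find the new min.
Needs rescan: yes

Answer: yes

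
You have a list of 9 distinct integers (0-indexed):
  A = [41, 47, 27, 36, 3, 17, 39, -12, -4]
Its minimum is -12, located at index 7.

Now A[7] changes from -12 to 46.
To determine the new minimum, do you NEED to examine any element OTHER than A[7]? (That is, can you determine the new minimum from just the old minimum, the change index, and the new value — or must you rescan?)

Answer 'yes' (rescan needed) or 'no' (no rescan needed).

Answer: yes

Derivation:
Old min = -12 at index 7
Change at index 7: -12 -> 46
Index 7 WAS the min and new value 46 > old min -12. Must rescan other elements to find the new min.
Needs rescan: yes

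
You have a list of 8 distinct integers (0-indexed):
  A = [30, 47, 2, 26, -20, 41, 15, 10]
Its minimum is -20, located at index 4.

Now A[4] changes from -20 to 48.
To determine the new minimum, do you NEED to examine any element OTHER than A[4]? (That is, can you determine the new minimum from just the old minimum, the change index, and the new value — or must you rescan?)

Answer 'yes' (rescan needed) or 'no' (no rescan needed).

Old min = -20 at index 4
Change at index 4: -20 -> 48
Index 4 WAS the min and new value 48 > old min -20. Must rescan other elements to find the new min.
Needs rescan: yes

Answer: yes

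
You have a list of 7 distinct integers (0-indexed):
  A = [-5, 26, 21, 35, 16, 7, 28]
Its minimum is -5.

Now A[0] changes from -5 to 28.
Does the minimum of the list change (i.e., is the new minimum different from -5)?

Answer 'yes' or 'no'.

Old min = -5
Change: A[0] -5 -> 28
Changed element was the min; new min must be rechecked.
New min = 7; changed? yes

Answer: yes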